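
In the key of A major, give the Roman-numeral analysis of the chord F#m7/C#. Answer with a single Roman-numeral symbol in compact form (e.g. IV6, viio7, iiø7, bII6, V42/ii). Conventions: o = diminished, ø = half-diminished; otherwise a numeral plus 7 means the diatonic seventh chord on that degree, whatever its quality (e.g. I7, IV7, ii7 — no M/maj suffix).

Stacked in thirds the chord is F#-A-C#-E: a minor seventh chord on F#.
F# is scale degree 6 in A major, and a minor seventh chord on that degree is written vi7.
With C# in the bass the chord is in second inversion, so the figured bass is 43.

vi43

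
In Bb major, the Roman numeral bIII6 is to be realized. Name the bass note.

F

bIII in Bb major has root Db; the chord is Db-F-Ab.
The figure 6 means first inversion — the third is in the bass.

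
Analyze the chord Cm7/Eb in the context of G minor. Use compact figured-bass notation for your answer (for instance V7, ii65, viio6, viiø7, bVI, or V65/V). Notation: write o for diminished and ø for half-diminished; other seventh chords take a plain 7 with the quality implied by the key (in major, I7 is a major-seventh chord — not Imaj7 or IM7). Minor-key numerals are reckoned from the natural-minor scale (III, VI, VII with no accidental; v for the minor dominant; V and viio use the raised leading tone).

Stacked in thirds the chord is C-Eb-G-Bb: a minor seventh chord on C.
C is scale degree 4 in G minor, and a minor seventh chord on that degree is written iv7.
With Eb in the bass the chord is in first inversion, so the figured bass is 65.

iv65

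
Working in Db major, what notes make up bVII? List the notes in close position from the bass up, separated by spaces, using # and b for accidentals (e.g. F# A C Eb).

Scale degree 7 in Db major is C; lowering it a half step gives Cb. bVII is a major triad on the lowered seventh degree (the subtonic), borrowed from the parallel minor.
So the chord is Cb-Eb-Gb.

Cb Eb Gb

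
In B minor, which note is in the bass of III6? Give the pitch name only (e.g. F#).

III in B minor has root D; the chord is D-F#-A.
The figure 6 means first inversion — the third is in the bass.

F#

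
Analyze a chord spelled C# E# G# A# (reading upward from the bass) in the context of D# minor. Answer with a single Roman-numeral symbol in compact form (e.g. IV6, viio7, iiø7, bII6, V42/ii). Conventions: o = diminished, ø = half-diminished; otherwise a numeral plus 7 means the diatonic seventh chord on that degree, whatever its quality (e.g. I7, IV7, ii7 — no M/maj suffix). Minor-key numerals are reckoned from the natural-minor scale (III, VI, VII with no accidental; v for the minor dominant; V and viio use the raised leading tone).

v65

Stacked in thirds the chord is A#-C#-E#-G#: a minor seventh chord on A#.
A# is scale degree 5 in D# minor, and a minor seventh chord on that degree is written v7.
With C# in the bass the chord is in first inversion, so the figured bass is 65.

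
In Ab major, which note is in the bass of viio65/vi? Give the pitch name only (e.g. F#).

G

The applied chord viio65/vi is rooted on E: E-G-Bb-Db.
The figure 65 means first inversion — the third is in the bass.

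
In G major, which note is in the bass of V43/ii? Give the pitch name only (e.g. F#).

B

The applied chord V43/ii is rooted on E: E-G#-B-D.
The figure 43 means second inversion — the fifth is in the bass.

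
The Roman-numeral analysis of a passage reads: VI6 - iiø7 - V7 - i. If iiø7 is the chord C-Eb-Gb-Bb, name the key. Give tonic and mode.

Bb minor

iiø7 is given as C-Eb-Gb-Bb — a half-diminished seventh chord with root C.
iiø7 on C implies C is the supertonic; that puts the tonic at Bb, and the lowercase numeral fits minor mode.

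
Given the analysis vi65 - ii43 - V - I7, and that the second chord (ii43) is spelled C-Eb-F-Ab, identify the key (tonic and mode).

The anchor chord is a minor seventh chord on F, labeled ii43.
If F is scale degree 2 and the mode makes that degree carry a minor seventh chord, the tonic is Eb and the mode is major.

Eb major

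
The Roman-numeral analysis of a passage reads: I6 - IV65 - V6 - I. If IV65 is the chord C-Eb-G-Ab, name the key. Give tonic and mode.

Eb major

The anchor chord is a major seventh chord on Ab, labeled IV65.
If Ab is scale degree 4 and the mode makes that degree carry a major seventh chord, the tonic is Eb and the mode is major.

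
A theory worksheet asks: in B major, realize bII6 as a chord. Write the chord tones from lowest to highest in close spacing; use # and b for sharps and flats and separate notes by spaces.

Scale degree 2 in B major is C#; lowering it a half step gives C. bII6 is the Neapolitan sixth — a major triad on the lowered second degree, here in its customary first inversion.
So the chord is C-E-G.
The figured bass 6 indicates first inversion, placing the third (E) in the bass: E-G-C.

E G C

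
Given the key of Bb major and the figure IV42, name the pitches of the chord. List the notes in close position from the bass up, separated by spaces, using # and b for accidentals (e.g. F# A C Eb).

D Eb G Bb

The numeral's case and figure indicate a major seventh chord. In Bb major its root, scale degree 4, is Eb.
That chord is spelled Eb-G-Bb-D.
With the 42 figure the chord is in third inversion; from the bass D upward in close position it reads D-Eb-G-Bb.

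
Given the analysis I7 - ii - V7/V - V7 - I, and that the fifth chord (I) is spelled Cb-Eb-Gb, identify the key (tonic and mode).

I is given as Cb-Eb-Gb — a major triad with root Cb.
If Cb is scale degree 1 and the mode makes that degree carry a major triad, the tonic is Cb and the mode is major.

Cb major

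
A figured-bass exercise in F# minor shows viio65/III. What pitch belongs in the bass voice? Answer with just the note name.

The applied chord viio65/III is rooted on G#: G#-B-D-F.
The figure 65 means first inversion — the third is in the bass.

B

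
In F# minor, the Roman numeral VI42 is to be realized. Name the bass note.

C#

VI in F# minor has root D; the chord is D-F#-A-C#.
The figure 42 means third inversion — the seventh is in the bass.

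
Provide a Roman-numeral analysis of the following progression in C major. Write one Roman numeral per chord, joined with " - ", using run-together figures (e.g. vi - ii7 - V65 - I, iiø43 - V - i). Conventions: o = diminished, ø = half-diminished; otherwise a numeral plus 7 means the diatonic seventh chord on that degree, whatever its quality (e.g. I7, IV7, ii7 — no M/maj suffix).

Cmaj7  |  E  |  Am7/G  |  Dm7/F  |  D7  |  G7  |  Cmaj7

I7 - V/vi - vi42 - ii65 - V7/V - V7 - I7

Cmaj7 has root C, degree 1 in C major, so I7.
E: a major triad on E, the applied dominant of vi → V/vi.
Am7/G: minor seventh chord on A = scale degree 6 → vi42.
Dm7/F: minor seventh chord on D = scale degree 2 → ii65.
D7 is the secondary dominant of V (dominant seventh chord on D): V7/V.
G7: root G is the dominant; dominant seventh chord there is V7.
Cmaj7: root C is the tonic; major seventh chord there is I7.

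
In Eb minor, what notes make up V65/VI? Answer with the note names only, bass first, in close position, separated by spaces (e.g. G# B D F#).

Bb Db Fb Gb

The slash means an applied dominant: we want the dominant of VI. In Eb minor, VI is Cb major, and its dominant is built on Gb.
Building a dominant seventh chord on Gb gives Gb-Bb-Db-Fb.
The figured bass 65 indicates first inversion, placing the third (Bb) in the bass: Bb-Db-Fb-Gb.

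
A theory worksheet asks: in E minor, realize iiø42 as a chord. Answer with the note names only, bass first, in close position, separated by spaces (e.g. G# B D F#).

The numeral's case and figure indicate a half-diminished seventh chord. In E minor its root, scale degree 2, is F#.
That chord is spelled F#-A-C-E.
With the 42 figure the chord is in third inversion; from the bass E upward in close position it reads E-F#-A-C.

E F# A C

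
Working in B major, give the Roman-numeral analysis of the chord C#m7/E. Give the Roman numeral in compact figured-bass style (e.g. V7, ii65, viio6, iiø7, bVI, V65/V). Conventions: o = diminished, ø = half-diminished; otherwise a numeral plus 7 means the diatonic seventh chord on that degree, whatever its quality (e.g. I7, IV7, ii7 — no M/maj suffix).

ii65

The pitches C#-E-G#-B form a minor seventh chord rooted on C#.
C# is scale degree 2 in B major, and a minor seventh chord on that degree is written ii7.
With E in the bass the chord is in first inversion, so the figured bass is 65.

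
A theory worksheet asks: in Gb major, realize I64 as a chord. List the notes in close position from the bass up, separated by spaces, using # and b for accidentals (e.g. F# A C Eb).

The numeral's case and figure indicate a major triad. In Gb major its root, scale degree 1, is Gb.
Stacking thirds from Gb gives Gb-Bb-Db.
With the 64 figure the chord is in second inversion; from the bass Db upward in close position it reads Db-Gb-Bb.

Db Gb Bb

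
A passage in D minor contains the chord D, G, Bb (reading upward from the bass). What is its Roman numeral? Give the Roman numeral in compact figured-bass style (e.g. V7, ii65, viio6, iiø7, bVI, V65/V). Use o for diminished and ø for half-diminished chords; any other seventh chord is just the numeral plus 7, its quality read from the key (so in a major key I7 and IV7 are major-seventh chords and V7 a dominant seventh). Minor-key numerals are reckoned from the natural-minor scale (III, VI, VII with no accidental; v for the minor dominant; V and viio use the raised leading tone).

The pitches G-Bb-D form a minor triad rooted on G.
G is scale degree 4 in D minor, and a minor triad on that degree is written iv.
With D in the bass the chord is in second inversion, so the figured bass is 64.

iv64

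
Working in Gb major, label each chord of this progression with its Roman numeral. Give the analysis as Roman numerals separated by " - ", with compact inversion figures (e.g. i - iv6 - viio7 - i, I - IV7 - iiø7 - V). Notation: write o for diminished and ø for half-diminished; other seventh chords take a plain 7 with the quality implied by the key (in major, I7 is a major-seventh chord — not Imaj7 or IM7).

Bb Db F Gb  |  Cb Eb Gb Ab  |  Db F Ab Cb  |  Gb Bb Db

I65 - ii65 - V7 - I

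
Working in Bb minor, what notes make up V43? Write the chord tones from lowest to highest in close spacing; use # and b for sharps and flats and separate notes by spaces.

C Eb F A

In Bb minor, scale degree 5 is F. The dominant is major (leading tone raised), so V is a dominant seventh chord.
Stacking thirds from F gives F-A-C-Eb.
With the 43 figure the chord is in second inversion; from the bass C upward in close position it reads C-Eb-F-A.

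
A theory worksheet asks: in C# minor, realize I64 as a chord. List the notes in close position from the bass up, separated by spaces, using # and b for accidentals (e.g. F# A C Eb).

G# C# E#

Scale degree 1 in C# minor is C#; here the chord built on it is altered to a major triad. I64 is the major tonic (Picardy third), borrowed from the parallel major.
So the chord is C#-E#-G#, a major triad.
The figured bass 64 indicates second inversion, placing the fifth (G#) in the bass: G#-C#-E#.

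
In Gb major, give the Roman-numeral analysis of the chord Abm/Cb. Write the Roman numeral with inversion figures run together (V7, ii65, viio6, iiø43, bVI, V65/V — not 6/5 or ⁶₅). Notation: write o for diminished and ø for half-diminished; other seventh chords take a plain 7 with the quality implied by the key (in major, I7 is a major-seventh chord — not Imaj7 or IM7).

The pitches Ab-Cb-Eb form a minor triad rooted on Ab.
Ab is scale degree 2 in Gb major, and a minor triad on that degree is written ii.
With Cb in the bass the chord is in first inversion, so the figured bass is 6.

ii6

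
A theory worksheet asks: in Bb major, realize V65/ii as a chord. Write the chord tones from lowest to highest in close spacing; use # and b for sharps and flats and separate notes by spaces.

B D F G

V65/ii is a secondary dominant — the dominant seventh of ii. ii in Bb major is C, so the applied chord's root is G, a perfect fifth above.
Building a dominant seventh chord on G gives G-B-D-F.
With the 65 figure the chord is in first inversion; from the bass B upward in close position it reads B-D-F-G.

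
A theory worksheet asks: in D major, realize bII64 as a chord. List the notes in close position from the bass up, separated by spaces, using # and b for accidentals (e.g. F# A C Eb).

Bb Eb G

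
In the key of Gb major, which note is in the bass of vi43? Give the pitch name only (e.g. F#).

Bb

vi in Gb major has root Eb; the chord is Eb-Gb-Bb-Db.
The figure 43 means second inversion — the fifth is in the bass.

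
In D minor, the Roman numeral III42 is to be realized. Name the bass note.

III in D minor has root F; the chord is F-A-C-E.
The figure 42 means third inversion — the seventh is in the bass.

E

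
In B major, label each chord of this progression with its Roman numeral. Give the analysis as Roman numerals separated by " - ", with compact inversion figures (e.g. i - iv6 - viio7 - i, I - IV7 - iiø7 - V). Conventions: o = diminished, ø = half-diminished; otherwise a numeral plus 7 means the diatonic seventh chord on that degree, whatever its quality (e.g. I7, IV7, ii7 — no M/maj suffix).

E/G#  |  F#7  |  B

E/G#: root E is the subdominant; major triad there is IV6.
F#7 has root F#, degree 5 in B major, so V7.
B: root B is the tonic; major triad there is I.

IV6 - V7 - I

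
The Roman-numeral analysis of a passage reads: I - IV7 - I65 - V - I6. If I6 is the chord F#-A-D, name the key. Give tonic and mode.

D major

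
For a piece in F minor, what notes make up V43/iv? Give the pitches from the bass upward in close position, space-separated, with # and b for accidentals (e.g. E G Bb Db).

C Eb F A

The slash means an applied dominant: we want the dominant of iv. In F minor, iv is Bb minor, and its dominant is built on F.
Building a dominant seventh chord on F gives F-A-C-Eb.
The figured bass 43 indicates second inversion, placing the fifth (C) in the bass: C-Eb-F-A.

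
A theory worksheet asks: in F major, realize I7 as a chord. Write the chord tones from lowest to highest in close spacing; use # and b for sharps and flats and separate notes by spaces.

F A C E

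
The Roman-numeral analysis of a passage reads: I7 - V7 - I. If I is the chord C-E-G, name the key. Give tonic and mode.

C major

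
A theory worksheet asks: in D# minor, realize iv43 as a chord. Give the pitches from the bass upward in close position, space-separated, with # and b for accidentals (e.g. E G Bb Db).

D# F# G# B

The numeral's case and figure indicate a minor seventh chord. In D# minor its root, scale degree 4, is G#.
That chord is spelled G#-B-D#-F#.
With the 43 figure the chord is in second inversion; from the bass D# upward in close position it reads D#-F#-G#-B.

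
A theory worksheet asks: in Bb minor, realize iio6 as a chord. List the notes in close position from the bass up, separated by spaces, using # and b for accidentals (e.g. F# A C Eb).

In Bb minor, the second degree is C, and the diatonic chord built there is a diminished triad.
Stacking thirds from C gives C-Eb-Gb.
With the 6 figure the chord is in first inversion; from the bass Eb upward in close position it reads Eb-Gb-C.

Eb Gb C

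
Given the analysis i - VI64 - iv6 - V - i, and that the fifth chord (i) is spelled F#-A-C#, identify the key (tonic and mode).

F# minor

i is given as F#-A-C# — a minor triad with root F#.
If F# is scale degree 1 and the mode makes that degree carry a minor triad, the tonic is F# and the mode is minor.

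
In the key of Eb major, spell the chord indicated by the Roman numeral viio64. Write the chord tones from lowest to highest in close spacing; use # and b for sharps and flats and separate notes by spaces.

Ab D F

In Eb major, the seventh degree is D, and the diatonic chord built there is a diminished triad.
That chord is spelled D-F-Ab.
The figured bass 64 indicates second inversion, placing the fifth (Ab) in the bass: Ab-D-F.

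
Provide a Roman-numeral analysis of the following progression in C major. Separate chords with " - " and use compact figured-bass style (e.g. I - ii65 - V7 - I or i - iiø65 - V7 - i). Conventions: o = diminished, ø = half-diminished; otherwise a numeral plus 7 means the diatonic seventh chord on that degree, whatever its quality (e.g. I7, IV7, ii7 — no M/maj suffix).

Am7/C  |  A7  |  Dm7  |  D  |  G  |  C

vi65 - V7/ii - ii7 - V/V - V - I

Am7/C: minor seventh chord on A = scale degree 6 → vi65.
A7: a dominant seventh chord on A, the applied dominant of ii → V7/ii.
Dm7: root D is the supertonic; minor seventh chord there is ii7.
D: chromatic; D is V of V, so V/V.
G: root G is the dominant; major triad there is V.
C: major triad on C = scale degree 1 → I.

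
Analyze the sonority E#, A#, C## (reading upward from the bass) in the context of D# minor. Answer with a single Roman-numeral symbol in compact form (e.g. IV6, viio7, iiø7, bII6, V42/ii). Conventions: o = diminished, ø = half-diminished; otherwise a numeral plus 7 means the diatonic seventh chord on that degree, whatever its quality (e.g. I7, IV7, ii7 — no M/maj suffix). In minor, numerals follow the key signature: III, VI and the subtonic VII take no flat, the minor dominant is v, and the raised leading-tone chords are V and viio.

V64

The pitches A#-C##-E# form a major triad rooted on A#.
A# is scale degree 5 in D# minor, and a major triad on that degree is written V.
With E# in the bass the chord is in second inversion, so the figured bass is 64.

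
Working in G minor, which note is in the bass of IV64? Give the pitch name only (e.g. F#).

G

IV in G minor has root C; the chord is C-E-G.
The figure 64 means second inversion — the fifth is in the bass.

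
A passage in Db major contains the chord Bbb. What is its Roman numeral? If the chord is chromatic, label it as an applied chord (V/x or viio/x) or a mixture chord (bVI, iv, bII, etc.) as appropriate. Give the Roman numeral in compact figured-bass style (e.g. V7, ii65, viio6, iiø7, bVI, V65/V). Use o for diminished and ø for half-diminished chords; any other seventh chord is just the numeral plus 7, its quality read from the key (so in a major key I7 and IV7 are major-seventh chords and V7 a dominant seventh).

bVI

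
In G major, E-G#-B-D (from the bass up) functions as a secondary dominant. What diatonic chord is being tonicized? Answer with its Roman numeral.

ii

The chord is a dominant seventh chord on E.
A dominant resolves down a perfect fifth: E → A. In G major, A is scale degree 2, i.e. ii.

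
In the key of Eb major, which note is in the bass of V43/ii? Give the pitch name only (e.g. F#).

The applied chord V43/ii is rooted on C: C-E-G-Bb.
The figure 43 means second inversion — the fifth is in the bass.

G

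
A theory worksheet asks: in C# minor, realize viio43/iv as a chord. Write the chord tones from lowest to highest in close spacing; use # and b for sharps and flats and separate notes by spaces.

B D E# G#

The slash marks an applied leading-tone chord: viio of iv. In C# minor, iv is F#, so the leading tone to it is E#, a half step below.
Building a fully diminished seventh chord on E# gives E#-G#-B-D.
With the 43 figure the chord is in second inversion; from the bass B upward in close position it reads B-D-E#-G#.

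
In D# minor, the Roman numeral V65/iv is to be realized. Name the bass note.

F##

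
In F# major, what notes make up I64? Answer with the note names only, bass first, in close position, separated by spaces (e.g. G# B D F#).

C# F# A#

The numeral's case and figure indicate a major triad. In F# major its root, the tonic, is F#.
Stacking thirds from F# gives F#-A#-C#.
With the 64 figure the chord is in second inversion; from the bass C# upward in close position it reads C#-F#-A#.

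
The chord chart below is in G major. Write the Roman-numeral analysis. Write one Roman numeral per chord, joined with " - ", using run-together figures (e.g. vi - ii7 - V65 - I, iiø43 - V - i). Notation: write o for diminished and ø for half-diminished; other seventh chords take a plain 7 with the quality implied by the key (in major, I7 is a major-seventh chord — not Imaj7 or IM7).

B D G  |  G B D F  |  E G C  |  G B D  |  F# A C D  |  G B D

I6 - V7/IV - IV6 - I - V65 - I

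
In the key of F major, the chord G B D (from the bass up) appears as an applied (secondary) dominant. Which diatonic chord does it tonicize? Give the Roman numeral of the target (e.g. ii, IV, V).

V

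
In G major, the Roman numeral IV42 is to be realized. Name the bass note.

B

IV in G major has root C; the chord is C-E-G-B.
The figure 42 means third inversion — the seventh is in the bass.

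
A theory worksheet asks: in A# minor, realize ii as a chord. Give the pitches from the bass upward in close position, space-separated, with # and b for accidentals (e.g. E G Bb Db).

B# D# F##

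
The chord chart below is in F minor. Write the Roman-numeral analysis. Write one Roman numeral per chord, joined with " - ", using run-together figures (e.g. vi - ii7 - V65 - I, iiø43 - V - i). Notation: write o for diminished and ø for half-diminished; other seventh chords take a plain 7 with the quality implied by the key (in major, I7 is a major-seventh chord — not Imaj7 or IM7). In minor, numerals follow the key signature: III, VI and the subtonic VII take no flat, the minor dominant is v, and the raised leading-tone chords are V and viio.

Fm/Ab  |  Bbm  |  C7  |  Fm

Fm/Ab: minor triad on F = scale degree 1 → i6.
Bbm: root Bb is the subdominant; minor triad there is iv.
C7: dominant seventh chord on C = scale degree 5 → V7.
Fm has root F, degree 1 in F minor, so i.

i6 - iv - V7 - i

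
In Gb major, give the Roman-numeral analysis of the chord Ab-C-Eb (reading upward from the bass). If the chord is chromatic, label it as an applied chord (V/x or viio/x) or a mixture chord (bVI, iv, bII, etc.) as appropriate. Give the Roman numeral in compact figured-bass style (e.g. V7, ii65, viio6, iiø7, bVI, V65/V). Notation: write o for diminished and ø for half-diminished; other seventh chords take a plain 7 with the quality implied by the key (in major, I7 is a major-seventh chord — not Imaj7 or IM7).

Stacked in thirds the chord is Ab-C-Eb: a major triad on Ab.
Ab is not a diatonic chord root with this quality in Gb major, but it lies a perfect fifth above Db (V), so the chord functions as an applied dominant of V.

V/V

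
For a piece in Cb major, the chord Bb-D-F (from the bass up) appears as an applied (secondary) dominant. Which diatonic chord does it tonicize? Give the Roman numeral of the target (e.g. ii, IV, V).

iii

The chord is a major triad on Bb.
A dominant resolves down a perfect fifth: Bb → Eb. In Cb major, Eb is scale degree 3, i.e. iii.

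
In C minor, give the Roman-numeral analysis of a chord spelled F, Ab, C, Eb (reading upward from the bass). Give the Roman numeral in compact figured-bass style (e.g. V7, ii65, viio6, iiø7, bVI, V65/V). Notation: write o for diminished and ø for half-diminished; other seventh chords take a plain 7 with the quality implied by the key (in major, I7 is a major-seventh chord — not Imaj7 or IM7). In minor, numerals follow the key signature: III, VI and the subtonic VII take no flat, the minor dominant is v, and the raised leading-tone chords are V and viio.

The pitches F-Ab-C-Eb form a minor seventh chord rooted on F.
In C minor, F is the subdominant; the diatonic minor seventh chord there is iv7.

iv7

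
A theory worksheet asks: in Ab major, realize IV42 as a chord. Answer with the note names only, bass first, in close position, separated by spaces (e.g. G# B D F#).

C Db F Ab

The numeral's case and figure indicate a major seventh chord. In Ab major its root, the subdominant, is Db.
That chord is spelled Db-F-Ab-C.
The figured bass 42 indicates third inversion, placing the seventh (C) in the bass: C-Db-F-Ab.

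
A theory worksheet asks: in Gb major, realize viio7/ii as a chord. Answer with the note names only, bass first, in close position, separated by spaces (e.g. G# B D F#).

viio7/ii is a secondary leading-tone chord. The target ii is Ab in Gb major; the applied chord is rooted a semitone below, on G.
Building a fully diminished seventh chord on G gives G-Bb-Db-Fb.

G Bb Db Fb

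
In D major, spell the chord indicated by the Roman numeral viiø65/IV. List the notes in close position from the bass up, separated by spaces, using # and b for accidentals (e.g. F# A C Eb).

A C E F#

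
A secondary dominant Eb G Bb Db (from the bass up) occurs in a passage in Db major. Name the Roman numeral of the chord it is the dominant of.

V

The chord is a dominant seventh chord on Eb.
A dominant resolves down a perfect fifth: Eb → Ab. In Db major, Ab is scale degree 5, i.e. V.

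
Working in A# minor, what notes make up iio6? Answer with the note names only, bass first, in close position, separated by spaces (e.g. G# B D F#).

D# F# B#

In A# minor, the supertonic is B#, and the diatonic chord built there is a diminished triad.
Stacking thirds from B# gives B#-D#-F#.
With the 6 figure the chord is in first inversion; from the bass D# upward in close position it reads D#-F#-B#.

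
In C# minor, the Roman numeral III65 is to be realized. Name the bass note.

G#

III in C# minor has root E; the chord is E-G#-B-D#.
The figure 65 means first inversion — the third is in the bass.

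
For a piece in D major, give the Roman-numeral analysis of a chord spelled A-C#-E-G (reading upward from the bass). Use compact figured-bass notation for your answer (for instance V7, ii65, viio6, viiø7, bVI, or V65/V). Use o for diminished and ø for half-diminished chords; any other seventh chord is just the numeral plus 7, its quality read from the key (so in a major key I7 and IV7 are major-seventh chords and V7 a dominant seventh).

Stacked in thirds the chord is A-C#-E-G: a dominant seventh chord on A.
In D major, A is the dominant; the diatonic dominant seventh chord there is V7.

V7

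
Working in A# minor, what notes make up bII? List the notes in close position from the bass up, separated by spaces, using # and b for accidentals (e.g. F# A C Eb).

B D# F#

bII is the Neapolitan chord — a major triad on the lowered second degree. In A# minor that root is B.
So the chord is B-D#-F#.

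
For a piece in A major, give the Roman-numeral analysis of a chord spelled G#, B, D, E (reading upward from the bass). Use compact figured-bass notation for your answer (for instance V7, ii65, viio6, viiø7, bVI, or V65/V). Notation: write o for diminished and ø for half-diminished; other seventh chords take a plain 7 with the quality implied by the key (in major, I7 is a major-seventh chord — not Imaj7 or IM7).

V65

The pitches E-G#-B-D form a dominant seventh chord rooted on E.
E is scale degree 5 in A major, and a dominant seventh chord on that degree is written V7.
With G# in the bass the chord is in first inversion, so the figured bass is 65.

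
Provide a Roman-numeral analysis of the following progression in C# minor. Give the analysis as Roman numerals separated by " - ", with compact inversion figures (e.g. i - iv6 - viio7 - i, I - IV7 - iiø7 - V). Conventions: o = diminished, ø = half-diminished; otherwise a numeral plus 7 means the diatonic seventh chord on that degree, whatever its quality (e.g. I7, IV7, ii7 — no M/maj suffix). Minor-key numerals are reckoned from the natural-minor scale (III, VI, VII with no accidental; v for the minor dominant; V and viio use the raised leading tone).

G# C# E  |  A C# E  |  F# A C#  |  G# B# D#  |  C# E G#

G#-C#-E has root C#, degree 1 in C# minor, so i64.
A-C#-E: major triad on A = scale degree 6 → VI.
F#-A-C# has root F#, degree 4 in C# minor, so iv.
G#-B#-D# has root G#, degree 5 in C# minor, so V.
C#-E-G# has root C#, degree 1 in C# minor, so i.

i64 - VI - iv - V - i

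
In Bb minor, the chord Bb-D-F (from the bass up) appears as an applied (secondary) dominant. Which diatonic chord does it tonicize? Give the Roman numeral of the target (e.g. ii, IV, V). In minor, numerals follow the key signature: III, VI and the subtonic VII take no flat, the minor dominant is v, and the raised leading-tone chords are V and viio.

iv

The chord is a major triad on Bb.
A dominant resolves down a perfect fifth: Bb → Eb. In Bb minor, Eb is scale degree 4, i.e. iv.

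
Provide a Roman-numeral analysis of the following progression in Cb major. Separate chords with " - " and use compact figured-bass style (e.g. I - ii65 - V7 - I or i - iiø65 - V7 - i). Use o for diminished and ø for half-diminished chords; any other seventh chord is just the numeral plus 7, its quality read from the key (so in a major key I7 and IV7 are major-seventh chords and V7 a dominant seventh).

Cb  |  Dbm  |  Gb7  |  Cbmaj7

I - ii - V7 - I7

Cb: major triad on Cb = scale degree 1 → I.
Dbm: root Db is the supertonic; minor triad there is ii.
Gb7 has root Gb, degree 5 in Cb major, so V7.
Cbmaj7: major seventh chord on Cb = scale degree 1 → I7.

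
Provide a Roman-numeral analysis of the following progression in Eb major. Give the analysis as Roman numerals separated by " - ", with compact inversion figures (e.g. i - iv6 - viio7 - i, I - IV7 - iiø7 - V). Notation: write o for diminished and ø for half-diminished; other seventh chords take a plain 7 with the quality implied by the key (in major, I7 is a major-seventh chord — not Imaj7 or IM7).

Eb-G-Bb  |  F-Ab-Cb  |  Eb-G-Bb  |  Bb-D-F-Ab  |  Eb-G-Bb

I - iio - I - V7 - I

Eb-G-Bb: major triad on Eb = scale degree 1 → I.
F-Ab-Cb: diminished triad on F — chromatic; iio (borrowed from the parallel minor).
Eb-G-Bb: major triad on Eb = scale degree 1 → I.
Bb-D-F-Ab has root Bb, degree 5 in Eb major, so V7.
Eb-G-Bb: root Eb is the tonic; major triad there is I.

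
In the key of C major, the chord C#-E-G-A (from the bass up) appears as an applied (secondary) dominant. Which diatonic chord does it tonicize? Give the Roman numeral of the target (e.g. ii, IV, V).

The chord is a dominant seventh chord on A.
A dominant resolves down a perfect fifth: A → D. In C major, D is scale degree 2, i.e. ii.

ii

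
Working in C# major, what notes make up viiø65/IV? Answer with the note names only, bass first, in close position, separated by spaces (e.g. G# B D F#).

G# B D# E#

viiø65/IV is a secondary leading-tone chord. The target IV is F# in C# major; the applied chord is rooted a semitone below, on E#.
Building a half-diminished seventh chord on E# gives E#-G#-B-D#.
With the 65 figure the chord is in first inversion; from the bass G# upward in close position it reads G#-B-D#-E#.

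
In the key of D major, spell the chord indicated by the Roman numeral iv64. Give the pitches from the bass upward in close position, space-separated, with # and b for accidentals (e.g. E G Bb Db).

Scale degree 4 in D major is G; here the chord built on it is altered to a minor triad. iv64 is the minor subdominant, borrowed from the parallel minor.
So the chord is G-Bb-D, a minor triad.
The figured bass 64 indicates second inversion, placing the fifth (D) in the bass: D-G-Bb.

D G Bb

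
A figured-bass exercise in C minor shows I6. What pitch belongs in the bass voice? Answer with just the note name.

I in C minor has root C; the chord is C-E-G.
The figure 6 means first inversion — the third is in the bass.

E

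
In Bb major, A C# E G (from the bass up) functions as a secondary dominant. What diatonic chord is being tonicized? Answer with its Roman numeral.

iii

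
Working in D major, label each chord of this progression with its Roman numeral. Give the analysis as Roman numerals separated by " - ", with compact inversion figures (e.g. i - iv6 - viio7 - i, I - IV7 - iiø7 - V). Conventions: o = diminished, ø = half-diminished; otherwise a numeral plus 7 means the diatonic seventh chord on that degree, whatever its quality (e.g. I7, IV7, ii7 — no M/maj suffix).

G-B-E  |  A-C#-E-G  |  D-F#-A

ii6 - V7 - I

G-B-E: minor triad on E = scale degree 2 → ii6.
A-C#-E-G has root A, degree 5 in D major, so V7.
D-F#-A: major triad on D = scale degree 1 → I.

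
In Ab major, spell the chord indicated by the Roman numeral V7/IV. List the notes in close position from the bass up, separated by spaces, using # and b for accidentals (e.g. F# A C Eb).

Ab C Eb Gb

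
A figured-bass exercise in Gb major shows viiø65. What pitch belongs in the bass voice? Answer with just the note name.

Ab

viiø in Gb major has root F; the chord is F-Ab-Cb-Eb.
The figure 65 means first inversion — the third is in the bass.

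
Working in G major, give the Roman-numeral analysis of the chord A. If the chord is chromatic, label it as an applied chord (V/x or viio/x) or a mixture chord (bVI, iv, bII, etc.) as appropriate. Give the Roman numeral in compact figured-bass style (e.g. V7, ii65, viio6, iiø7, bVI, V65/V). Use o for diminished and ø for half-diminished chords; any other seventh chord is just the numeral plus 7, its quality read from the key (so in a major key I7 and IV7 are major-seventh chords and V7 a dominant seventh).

V/V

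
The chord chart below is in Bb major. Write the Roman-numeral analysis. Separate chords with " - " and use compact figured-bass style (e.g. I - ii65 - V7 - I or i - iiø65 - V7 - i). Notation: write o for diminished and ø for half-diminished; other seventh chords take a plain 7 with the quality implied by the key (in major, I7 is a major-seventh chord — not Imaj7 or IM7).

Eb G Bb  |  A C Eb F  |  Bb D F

Eb-G-Bb: major triad on Eb = scale degree 4 → IV.
A-C-Eb-F: dominant seventh chord on F = scale degree 5 → V65.
Bb-D-F has root Bb, degree 1 in Bb major, so I.

IV - V65 - I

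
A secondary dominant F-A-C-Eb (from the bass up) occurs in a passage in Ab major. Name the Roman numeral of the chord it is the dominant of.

The chord is a dominant seventh chord on F.
A dominant resolves down a perfect fifth: F → Bb. In Ab major, Bb is scale degree 2, i.e. ii.

ii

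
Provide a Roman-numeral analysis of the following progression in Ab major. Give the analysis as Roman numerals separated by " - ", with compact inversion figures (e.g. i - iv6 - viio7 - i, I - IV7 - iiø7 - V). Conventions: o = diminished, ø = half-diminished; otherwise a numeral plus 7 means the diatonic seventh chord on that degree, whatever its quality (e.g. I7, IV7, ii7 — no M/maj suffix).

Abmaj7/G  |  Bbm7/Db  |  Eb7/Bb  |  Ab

Abmaj7/G: major seventh chord on Ab = scale degree 1 → I42.
Bbm7/Db: root Bb is the supertonic; minor seventh chord there is ii65.
Eb7/Bb has root Eb, degree 5 in Ab major, so V43.
Ab: root Ab is the tonic; major triad there is I.

I42 - ii65 - V43 - I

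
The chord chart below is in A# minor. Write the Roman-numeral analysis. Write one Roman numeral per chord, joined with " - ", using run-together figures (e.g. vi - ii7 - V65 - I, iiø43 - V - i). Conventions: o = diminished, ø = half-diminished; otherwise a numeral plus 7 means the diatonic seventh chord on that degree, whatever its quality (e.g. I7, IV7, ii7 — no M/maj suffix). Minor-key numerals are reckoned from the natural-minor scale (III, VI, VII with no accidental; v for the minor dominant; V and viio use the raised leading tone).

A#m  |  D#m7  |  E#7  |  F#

A#m: minor triad on A# = scale degree 1 → i.
D#m7: root D# is the subdominant; minor seventh chord there is iv7.
E#7: dominant seventh chord on E# = scale degree 5 → V7.
F#: major triad on F# = scale degree 6 → VI.

i - iv7 - V7 - VI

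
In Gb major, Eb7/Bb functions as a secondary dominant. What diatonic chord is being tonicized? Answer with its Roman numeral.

ii

The chord is a dominant seventh chord on Eb.
A dominant resolves down a perfect fifth: Eb → Ab. In Gb major, Ab is scale degree 2, i.e. ii.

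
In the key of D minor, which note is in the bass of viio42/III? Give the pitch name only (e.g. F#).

The applied chord viio42/III is rooted on E: E-G-Bb-Db.
The figure 42 means third inversion — the seventh is in the bass.

Db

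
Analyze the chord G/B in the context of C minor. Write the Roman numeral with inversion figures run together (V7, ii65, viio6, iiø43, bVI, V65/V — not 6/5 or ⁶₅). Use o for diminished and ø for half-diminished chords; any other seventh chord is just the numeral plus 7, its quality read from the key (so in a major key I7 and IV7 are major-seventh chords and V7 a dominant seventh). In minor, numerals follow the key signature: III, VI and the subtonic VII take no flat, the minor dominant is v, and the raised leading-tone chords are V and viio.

V6

The pitches G-B-D form a major triad rooted on G.
G is scale degree 5 in C minor, and a major triad on that degree is written V.
With B in the bass the chord is in first inversion, so the figured bass is 6.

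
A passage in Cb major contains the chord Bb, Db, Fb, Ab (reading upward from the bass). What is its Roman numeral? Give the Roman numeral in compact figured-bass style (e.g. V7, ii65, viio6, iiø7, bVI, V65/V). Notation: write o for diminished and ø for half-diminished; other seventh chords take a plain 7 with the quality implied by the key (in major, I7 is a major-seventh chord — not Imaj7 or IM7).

Stacked in thirds the chord is Bb-Db-Fb-Ab: a half-diminished seventh chord on Bb.
Bb is scale degree 7 in Cb major, and a half-diminished seventh chord on that degree is written viiø7.

viiø7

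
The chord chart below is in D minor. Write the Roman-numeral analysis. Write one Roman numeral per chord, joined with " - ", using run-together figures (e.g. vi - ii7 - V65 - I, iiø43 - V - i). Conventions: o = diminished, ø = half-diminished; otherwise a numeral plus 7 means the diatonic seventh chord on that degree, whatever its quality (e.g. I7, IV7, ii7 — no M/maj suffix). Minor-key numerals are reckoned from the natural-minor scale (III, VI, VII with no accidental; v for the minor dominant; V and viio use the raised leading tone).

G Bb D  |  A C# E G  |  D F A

iv - V7 - i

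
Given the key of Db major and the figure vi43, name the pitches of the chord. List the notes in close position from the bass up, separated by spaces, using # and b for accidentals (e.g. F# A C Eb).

F Ab Bb Db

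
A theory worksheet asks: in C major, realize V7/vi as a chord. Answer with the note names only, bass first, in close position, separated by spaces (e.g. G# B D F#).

The slash means an applied dominant: we want the dominant of vi. In C major, vi is A minor, and its dominant is built on E.
Building a dominant seventh chord on E gives E-G#-B-D.

E G# B D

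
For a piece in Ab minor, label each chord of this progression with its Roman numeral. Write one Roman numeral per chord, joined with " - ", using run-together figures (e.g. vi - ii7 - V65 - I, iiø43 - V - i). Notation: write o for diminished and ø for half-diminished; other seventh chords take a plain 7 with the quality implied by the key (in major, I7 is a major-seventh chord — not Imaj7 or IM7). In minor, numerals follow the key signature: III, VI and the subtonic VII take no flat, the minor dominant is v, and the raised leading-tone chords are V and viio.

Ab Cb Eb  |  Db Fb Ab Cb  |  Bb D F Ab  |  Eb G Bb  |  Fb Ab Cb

Ab-Cb-Eb: root Ab is the tonic; minor triad there is i.
Db-Fb-Ab-Cb has root Db, degree 4 in Ab minor, so iv7.
Bb-D-F-Ab: a dominant seventh chord on Bb, the applied dominant of V → V7/V.
Eb-G-Bb has root Eb, degree 5 in Ab minor, so V.
Fb-Ab-Cb has root Fb, degree 6 in Ab minor, so VI.

i - iv7 - V7/V - V - VI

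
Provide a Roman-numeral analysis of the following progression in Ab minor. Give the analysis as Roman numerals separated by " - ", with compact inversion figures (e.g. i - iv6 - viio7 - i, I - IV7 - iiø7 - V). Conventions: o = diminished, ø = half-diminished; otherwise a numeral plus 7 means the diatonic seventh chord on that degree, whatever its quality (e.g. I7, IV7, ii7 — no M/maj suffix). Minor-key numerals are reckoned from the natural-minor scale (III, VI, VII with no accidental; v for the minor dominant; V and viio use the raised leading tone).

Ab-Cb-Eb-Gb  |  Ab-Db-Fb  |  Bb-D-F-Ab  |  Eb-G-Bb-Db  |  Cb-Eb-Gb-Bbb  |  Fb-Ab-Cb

Ab-Cb-Eb-Gb: root Ab is the tonic; minor seventh chord there is i7.
Ab-Db-Fb: minor triad on Db = scale degree 4 → iv64.
Bb-D-F-Ab is the secondary dominant of V (dominant seventh chord on Bb): V7/V.
Eb-G-Bb-Db has root Eb, degree 5 in Ab minor, so V7.
Cb-Eb-Gb-Bbb: a dominant seventh chord on Cb, the applied dominant of VI → V7/VI.
Fb-Ab-Cb has root Fb, degree 6 in Ab minor, so VI.

i7 - iv64 - V7/V - V7 - V7/VI - VI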